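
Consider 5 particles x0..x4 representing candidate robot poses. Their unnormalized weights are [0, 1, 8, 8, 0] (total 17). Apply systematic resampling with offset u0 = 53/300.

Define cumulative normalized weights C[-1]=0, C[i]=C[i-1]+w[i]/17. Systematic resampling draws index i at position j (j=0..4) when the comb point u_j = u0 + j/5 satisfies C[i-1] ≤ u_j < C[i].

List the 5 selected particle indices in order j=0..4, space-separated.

2 2 3 3 3

C = [0, 1/17, 9/17, 1, 1]
j=0: u_0=53/300 ∈ [1/17, 9/17) → index 2
j=1: u_1=113/300 ∈ [1/17, 9/17) → index 2
j=2: u_2=173/300 ∈ [9/17, 1) → index 3
j=3: u_3=233/300 ∈ [9/17, 1) → index 3
j=4: u_4=293/300 ∈ [9/17, 1) → index 3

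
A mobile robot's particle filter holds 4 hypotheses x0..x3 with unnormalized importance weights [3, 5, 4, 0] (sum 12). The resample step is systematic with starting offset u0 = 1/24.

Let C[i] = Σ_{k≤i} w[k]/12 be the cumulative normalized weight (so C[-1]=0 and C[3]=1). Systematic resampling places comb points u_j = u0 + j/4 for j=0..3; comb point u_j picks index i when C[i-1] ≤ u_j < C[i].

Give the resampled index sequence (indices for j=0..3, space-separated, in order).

C = [1/4, 2/3, 1, 1]
j=0: u_0=1/24 ∈ [0, 1/4) → index 0
j=1: u_1=7/24 ∈ [1/4, 2/3) → index 1
j=2: u_2=13/24 ∈ [1/4, 2/3) → index 1
j=3: u_3=19/24 ∈ [2/3, 1) → index 2

0 1 1 2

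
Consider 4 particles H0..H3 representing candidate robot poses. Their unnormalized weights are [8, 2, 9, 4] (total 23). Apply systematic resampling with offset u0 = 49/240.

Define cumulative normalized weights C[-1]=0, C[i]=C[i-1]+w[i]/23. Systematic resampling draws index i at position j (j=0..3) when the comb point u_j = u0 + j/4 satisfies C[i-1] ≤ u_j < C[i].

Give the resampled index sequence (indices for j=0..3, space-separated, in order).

C = [8/23, 10/23, 19/23, 1]
j=0: u_0=49/240 ∈ [0, 8/23) → index 0
j=1: u_1=109/240 ∈ [10/23, 19/23) → index 2
j=2: u_2=169/240 ∈ [10/23, 19/23) → index 2
j=3: u_3=229/240 ∈ [19/23, 1) → index 3

0 2 2 3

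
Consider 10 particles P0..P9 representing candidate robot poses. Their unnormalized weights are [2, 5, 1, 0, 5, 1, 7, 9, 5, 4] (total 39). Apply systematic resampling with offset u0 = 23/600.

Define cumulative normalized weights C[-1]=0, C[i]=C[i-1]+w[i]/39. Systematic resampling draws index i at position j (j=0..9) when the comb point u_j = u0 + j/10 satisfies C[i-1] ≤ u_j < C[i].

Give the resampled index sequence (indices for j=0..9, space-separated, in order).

C = [2/39, 7/39, 8/39, 8/39, 1/3, 14/39, 7/13, 10/13, 35/39, 1]
j=0: u_0=23/600 ∈ [0, 2/39) → index 0
j=1: u_1=83/600 ∈ [2/39, 7/39) → index 1
j=2: u_2=143/600 ∈ [8/39, 1/3) → index 4
j=3: u_3=203/600 ∈ [1/3, 14/39) → index 5
j=4: u_4=263/600 ∈ [14/39, 7/13) → index 6
j=5: u_5=323/600 ∈ [14/39, 7/13) → index 6
j=6: u_6=383/600 ∈ [7/13, 10/13) → index 7
j=7: u_7=443/600 ∈ [7/13, 10/13) → index 7
j=8: u_8=503/600 ∈ [10/13, 35/39) → index 8
j=9: u_9=563/600 ∈ [35/39, 1) → index 9

0 1 4 5 6 6 7 7 8 9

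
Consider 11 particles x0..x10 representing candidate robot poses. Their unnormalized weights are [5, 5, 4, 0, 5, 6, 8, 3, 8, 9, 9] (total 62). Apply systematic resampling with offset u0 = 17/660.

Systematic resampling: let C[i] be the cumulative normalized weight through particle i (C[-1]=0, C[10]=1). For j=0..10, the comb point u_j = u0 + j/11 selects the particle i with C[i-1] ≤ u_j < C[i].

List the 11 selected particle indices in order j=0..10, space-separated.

0 1 2 4 5 6 7 8 9 9 10

C = [5/62, 5/31, 7/31, 7/31, 19/62, 25/62, 33/62, 18/31, 22/31, 53/62, 1]
j=0: u_0=17/660 ∈ [0, 5/62) → index 0
j=1: u_1=7/60 ∈ [5/62, 5/31) → index 1
j=2: u_2=137/660 ∈ [5/31, 7/31) → index 2
j=3: u_3=197/660 ∈ [7/31, 19/62) → index 4
j=4: u_4=257/660 ∈ [19/62, 25/62) → index 5
j=5: u_5=317/660 ∈ [25/62, 33/62) → index 6
j=6: u_6=377/660 ∈ [33/62, 18/31) → index 7
j=7: u_7=437/660 ∈ [18/31, 22/31) → index 8
j=8: u_8=497/660 ∈ [22/31, 53/62) → index 9
j=9: u_9=557/660 ∈ [22/31, 53/62) → index 9
j=10: u_10=617/660 ∈ [53/62, 1) → index 10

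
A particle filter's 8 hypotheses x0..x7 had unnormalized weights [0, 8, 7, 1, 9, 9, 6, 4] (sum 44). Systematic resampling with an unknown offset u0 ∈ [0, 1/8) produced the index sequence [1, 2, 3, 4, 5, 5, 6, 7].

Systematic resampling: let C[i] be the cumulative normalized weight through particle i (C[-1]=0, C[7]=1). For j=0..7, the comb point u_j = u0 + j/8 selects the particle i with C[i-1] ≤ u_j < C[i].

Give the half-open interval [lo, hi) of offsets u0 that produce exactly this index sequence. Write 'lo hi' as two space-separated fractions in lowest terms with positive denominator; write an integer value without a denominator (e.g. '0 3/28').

C = [0, 2/11, 15/44, 4/11, 25/44, 17/22, 10/11, 1]
j=0 picked index 1: u0 ∈ [0, 2/11)
j=1 picked index 2: u0 ∈ [5/88, 19/88)
j=2 picked index 3: u0 ∈ [1/11, 5/44)
j=3 picked index 4: u0 ∈ [-1/88, 17/88)
j=4 picked index 5: u0 ∈ [3/44, 3/11)
j=5 picked index 5: u0 ∈ [-5/88, 13/88)
j=6 picked index 6: u0 ∈ [1/44, 7/44)
j=7 picked index 7: u0 ∈ [3/88, 1/8)
intersection: [1/11, 5/44)

1/11 5/44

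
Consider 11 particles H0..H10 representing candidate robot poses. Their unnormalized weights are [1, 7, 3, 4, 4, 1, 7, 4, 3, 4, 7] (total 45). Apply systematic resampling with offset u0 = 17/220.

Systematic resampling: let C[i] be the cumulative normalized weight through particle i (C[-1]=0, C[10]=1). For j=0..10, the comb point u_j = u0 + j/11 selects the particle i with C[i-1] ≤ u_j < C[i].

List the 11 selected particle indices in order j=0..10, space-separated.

C = [1/45, 8/45, 11/45, 1/3, 19/45, 4/9, 3/5, 31/45, 34/45, 38/45, 1]
j=0: u_0=17/220 ∈ [1/45, 8/45) → index 1
j=1: u_1=37/220 ∈ [1/45, 8/45) → index 1
j=2: u_2=57/220 ∈ [11/45, 1/3) → index 3
j=3: u_3=7/20 ∈ [1/3, 19/45) → index 4
j=4: u_4=97/220 ∈ [19/45, 4/9) → index 5
j=5: u_5=117/220 ∈ [4/9, 3/5) → index 6
j=6: u_6=137/220 ∈ [3/5, 31/45) → index 7
j=7: u_7=157/220 ∈ [31/45, 34/45) → index 8
j=8: u_8=177/220 ∈ [34/45, 38/45) → index 9
j=9: u_9=197/220 ∈ [38/45, 1) → index 10
j=10: u_10=217/220 ∈ [38/45, 1) → index 10

1 1 3 4 5 6 7 8 9 10 10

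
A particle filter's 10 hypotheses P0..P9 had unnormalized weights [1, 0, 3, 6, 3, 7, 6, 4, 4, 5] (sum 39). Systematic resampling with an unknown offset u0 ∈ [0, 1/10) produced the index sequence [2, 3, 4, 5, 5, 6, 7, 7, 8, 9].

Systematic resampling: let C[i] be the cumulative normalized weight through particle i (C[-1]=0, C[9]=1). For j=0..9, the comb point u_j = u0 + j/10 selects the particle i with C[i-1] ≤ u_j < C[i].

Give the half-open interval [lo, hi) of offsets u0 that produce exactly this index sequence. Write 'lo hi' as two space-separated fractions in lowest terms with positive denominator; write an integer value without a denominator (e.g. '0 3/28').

1/15 9/130

C = [1/39, 1/39, 4/39, 10/39, 1/3, 20/39, 2/3, 10/13, 34/39, 1]
j=0 picked index 2: u0 ∈ [1/39, 4/39)
j=1 picked index 3: u0 ∈ [1/390, 61/390)
j=2 picked index 4: u0 ∈ [11/195, 2/15)
j=3 picked index 5: u0 ∈ [1/30, 83/390)
j=4 picked index 5: u0 ∈ [-1/15, 22/195)
j=5 picked index 6: u0 ∈ [1/78, 1/6)
j=6 picked index 7: u0 ∈ [1/15, 11/65)
j=7 picked index 7: u0 ∈ [-1/30, 9/130)
j=8 picked index 8: u0 ∈ [-2/65, 14/195)
j=9 picked index 9: u0 ∈ [-11/390, 1/10)
intersection: [1/15, 9/130)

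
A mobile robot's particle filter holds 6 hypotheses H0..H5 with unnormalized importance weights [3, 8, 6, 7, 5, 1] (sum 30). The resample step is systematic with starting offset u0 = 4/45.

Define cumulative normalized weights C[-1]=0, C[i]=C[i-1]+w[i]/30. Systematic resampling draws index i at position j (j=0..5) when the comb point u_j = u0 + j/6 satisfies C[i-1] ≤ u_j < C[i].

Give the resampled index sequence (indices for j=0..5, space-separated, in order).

0 1 2 3 3 4

C = [1/10, 11/30, 17/30, 4/5, 29/30, 1]
j=0: u_0=4/45 ∈ [0, 1/10) → index 0
j=1: u_1=23/90 ∈ [1/10, 11/30) → index 1
j=2: u_2=19/45 ∈ [11/30, 17/30) → index 2
j=3: u_3=53/90 ∈ [17/30, 4/5) → index 3
j=4: u_4=34/45 ∈ [17/30, 4/5) → index 3
j=5: u_5=83/90 ∈ [4/5, 29/30) → index 4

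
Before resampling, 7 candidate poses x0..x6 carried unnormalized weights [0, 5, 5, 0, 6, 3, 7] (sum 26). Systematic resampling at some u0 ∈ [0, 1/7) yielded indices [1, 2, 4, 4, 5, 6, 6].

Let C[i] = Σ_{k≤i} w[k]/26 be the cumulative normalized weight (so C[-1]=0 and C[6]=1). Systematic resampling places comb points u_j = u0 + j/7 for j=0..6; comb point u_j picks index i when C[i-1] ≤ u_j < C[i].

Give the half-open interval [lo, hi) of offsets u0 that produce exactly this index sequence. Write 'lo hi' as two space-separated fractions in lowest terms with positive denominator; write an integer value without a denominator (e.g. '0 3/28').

9/91 1/7

C = [0, 5/26, 5/13, 5/13, 8/13, 19/26, 1]
j=0 picked index 1: u0 ∈ [0, 5/26)
j=1 picked index 2: u0 ∈ [9/182, 22/91)
j=2 picked index 4: u0 ∈ [9/91, 30/91)
j=3 picked index 4: u0 ∈ [-4/91, 17/91)
j=4 picked index 5: u0 ∈ [4/91, 29/182)
j=5 picked index 6: u0 ∈ [3/182, 2/7)
j=6 picked index 6: u0 ∈ [-23/182, 1/7)
intersection: [9/91, 1/7)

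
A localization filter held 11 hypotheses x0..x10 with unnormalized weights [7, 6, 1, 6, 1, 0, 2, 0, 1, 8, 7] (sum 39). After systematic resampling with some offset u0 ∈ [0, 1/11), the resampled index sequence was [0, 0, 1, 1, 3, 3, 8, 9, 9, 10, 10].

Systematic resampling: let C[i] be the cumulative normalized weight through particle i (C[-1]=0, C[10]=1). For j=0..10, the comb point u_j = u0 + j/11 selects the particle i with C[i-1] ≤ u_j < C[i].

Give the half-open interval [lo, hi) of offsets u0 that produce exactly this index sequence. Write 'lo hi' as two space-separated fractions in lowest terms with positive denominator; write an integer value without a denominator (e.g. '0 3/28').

C = [7/39, 1/3, 14/39, 20/39, 7/13, 7/13, 23/39, 23/39, 8/13, 32/39, 1]
j=0 picked index 0: u0 ∈ [0, 7/39)
j=1 picked index 0: u0 ∈ [-1/11, 38/429)
j=2 picked index 1: u0 ∈ [-1/429, 5/33)
j=3 picked index 1: u0 ∈ [-40/429, 2/33)
j=4 picked index 3: u0 ∈ [-2/429, 64/429)
j=5 picked index 3: u0 ∈ [-41/429, 25/429)
j=6 picked index 8: u0 ∈ [19/429, 10/143)
j=7 picked index 9: u0 ∈ [-3/143, 79/429)
j=8 picked index 9: u0 ∈ [-16/143, 40/429)
j=9 picked index 10: u0 ∈ [1/429, 2/11)
j=10 picked index 10: u0 ∈ [-38/429, 1/11)
intersection: [19/429, 25/429)

19/429 25/429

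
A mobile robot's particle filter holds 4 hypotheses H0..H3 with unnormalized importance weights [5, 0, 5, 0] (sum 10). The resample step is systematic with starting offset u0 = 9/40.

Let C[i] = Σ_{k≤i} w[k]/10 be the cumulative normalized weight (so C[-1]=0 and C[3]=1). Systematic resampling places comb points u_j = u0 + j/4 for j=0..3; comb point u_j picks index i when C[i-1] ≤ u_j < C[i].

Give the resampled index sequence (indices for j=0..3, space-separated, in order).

C = [1/2, 1/2, 1, 1]
j=0: u_0=9/40 ∈ [0, 1/2) → index 0
j=1: u_1=19/40 ∈ [0, 1/2) → index 0
j=2: u_2=29/40 ∈ [1/2, 1) → index 2
j=3: u_3=39/40 ∈ [1/2, 1) → index 2

0 0 2 2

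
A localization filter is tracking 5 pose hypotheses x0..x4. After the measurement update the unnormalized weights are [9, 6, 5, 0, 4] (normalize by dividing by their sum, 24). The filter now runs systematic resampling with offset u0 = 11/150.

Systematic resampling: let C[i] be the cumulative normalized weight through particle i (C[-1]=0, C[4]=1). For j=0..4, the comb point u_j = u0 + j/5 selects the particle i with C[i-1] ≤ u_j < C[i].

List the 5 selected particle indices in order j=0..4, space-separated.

C = [3/8, 5/8, 5/6, 5/6, 1]
j=0: u_0=11/150 ∈ [0, 3/8) → index 0
j=1: u_1=41/150 ∈ [0, 3/8) → index 0
j=2: u_2=71/150 ∈ [3/8, 5/8) → index 1
j=3: u_3=101/150 ∈ [5/8, 5/6) → index 2
j=4: u_4=131/150 ∈ [5/6, 1) → index 4

0 0 1 2 4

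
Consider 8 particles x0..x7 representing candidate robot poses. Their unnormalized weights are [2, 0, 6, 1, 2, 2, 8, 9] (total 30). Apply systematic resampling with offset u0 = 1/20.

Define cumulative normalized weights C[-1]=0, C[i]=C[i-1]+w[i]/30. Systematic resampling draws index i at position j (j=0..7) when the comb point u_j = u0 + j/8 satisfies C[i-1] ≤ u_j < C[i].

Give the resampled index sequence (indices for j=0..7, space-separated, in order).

0 2 4 5 6 6 7 7

C = [1/15, 1/15, 4/15, 3/10, 11/30, 13/30, 7/10, 1]
j=0: u_0=1/20 ∈ [0, 1/15) → index 0
j=1: u_1=7/40 ∈ [1/15, 4/15) → index 2
j=2: u_2=3/10 ∈ [3/10, 11/30) → index 4
j=3: u_3=17/40 ∈ [11/30, 13/30) → index 5
j=4: u_4=11/20 ∈ [13/30, 7/10) → index 6
j=5: u_5=27/40 ∈ [13/30, 7/10) → index 6
j=6: u_6=4/5 ∈ [7/10, 1) → index 7
j=7: u_7=37/40 ∈ [7/10, 1) → index 7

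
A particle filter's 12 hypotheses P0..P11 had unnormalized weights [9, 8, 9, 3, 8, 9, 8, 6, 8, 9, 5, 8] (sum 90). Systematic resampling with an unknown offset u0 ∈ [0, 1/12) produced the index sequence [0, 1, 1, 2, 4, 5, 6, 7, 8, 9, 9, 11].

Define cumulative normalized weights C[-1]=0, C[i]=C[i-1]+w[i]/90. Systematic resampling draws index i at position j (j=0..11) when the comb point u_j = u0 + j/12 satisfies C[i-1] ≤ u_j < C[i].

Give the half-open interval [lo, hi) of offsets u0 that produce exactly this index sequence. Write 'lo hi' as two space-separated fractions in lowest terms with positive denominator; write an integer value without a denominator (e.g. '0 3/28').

1/60 1/45

C = [1/10, 17/90, 13/45, 29/90, 37/90, 23/45, 3/5, 2/3, 34/45, 77/90, 41/45, 1]
j=0 picked index 0: u0 ∈ [0, 1/10)
j=1 picked index 1: u0 ∈ [1/60, 19/180)
j=2 picked index 1: u0 ∈ [-1/15, 1/45)
j=3 picked index 2: u0 ∈ [-11/180, 7/180)
j=4 picked index 4: u0 ∈ [-1/90, 7/90)
j=5 picked index 5: u0 ∈ [-1/180, 17/180)
j=6 picked index 6: u0 ∈ [1/90, 1/10)
j=7 picked index 7: u0 ∈ [1/60, 1/12)
j=8 picked index 8: u0 ∈ [0, 4/45)
j=9 picked index 9: u0 ∈ [1/180, 19/180)
j=10 picked index 9: u0 ∈ [-7/90, 1/45)
j=11 picked index 11: u0 ∈ [-1/180, 1/12)
intersection: [1/60, 1/45)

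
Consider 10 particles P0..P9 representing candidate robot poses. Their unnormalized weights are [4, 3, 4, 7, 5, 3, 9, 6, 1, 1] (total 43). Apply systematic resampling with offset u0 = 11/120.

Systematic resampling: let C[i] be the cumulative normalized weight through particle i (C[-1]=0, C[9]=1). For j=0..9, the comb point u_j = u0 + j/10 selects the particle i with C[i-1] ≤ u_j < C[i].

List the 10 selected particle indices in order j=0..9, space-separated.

0 2 3 3 4 5 6 6 7 9

C = [4/43, 7/43, 11/43, 18/43, 23/43, 26/43, 35/43, 41/43, 42/43, 1]
j=0: u_0=11/120 ∈ [0, 4/43) → index 0
j=1: u_1=23/120 ∈ [7/43, 11/43) → index 2
j=2: u_2=7/24 ∈ [11/43, 18/43) → index 3
j=3: u_3=47/120 ∈ [11/43, 18/43) → index 3
j=4: u_4=59/120 ∈ [18/43, 23/43) → index 4
j=5: u_5=71/120 ∈ [23/43, 26/43) → index 5
j=6: u_6=83/120 ∈ [26/43, 35/43) → index 6
j=7: u_7=19/24 ∈ [26/43, 35/43) → index 6
j=8: u_8=107/120 ∈ [35/43, 41/43) → index 7
j=9: u_9=119/120 ∈ [42/43, 1) → index 9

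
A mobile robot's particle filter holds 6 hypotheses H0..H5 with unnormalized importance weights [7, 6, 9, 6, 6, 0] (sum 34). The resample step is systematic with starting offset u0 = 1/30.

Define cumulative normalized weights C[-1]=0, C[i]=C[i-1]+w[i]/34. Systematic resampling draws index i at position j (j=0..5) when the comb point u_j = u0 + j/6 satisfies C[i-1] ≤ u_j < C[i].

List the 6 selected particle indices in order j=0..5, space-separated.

0 0 1 2 3 4

C = [7/34, 13/34, 11/17, 14/17, 1, 1]
j=0: u_0=1/30 ∈ [0, 7/34) → index 0
j=1: u_1=1/5 ∈ [0, 7/34) → index 0
j=2: u_2=11/30 ∈ [7/34, 13/34) → index 1
j=3: u_3=8/15 ∈ [13/34, 11/17) → index 2
j=4: u_4=7/10 ∈ [11/17, 14/17) → index 3
j=5: u_5=13/15 ∈ [14/17, 1) → index 4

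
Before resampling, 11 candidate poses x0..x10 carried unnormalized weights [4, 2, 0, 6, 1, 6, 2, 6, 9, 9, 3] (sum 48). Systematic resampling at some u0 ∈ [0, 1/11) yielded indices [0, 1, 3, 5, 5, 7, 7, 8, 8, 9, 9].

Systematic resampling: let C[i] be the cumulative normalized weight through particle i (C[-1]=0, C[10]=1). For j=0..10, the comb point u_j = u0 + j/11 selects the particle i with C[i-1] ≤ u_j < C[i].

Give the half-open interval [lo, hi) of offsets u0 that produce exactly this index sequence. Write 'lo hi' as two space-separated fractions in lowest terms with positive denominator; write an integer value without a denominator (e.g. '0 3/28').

0 3/176

C = [1/12, 1/8, 1/8, 1/4, 13/48, 19/48, 7/16, 9/16, 3/4, 15/16, 1]
j=0 picked index 0: u0 ∈ [0, 1/12)
j=1 picked index 1: u0 ∈ [-1/132, 3/88)
j=2 picked index 3: u0 ∈ [-5/88, 3/44)
j=3 picked index 5: u0 ∈ [-1/528, 65/528)
j=4 picked index 5: u0 ∈ [-49/528, 17/528)
j=5 picked index 7: u0 ∈ [-3/176, 19/176)
j=6 picked index 7: u0 ∈ [-19/176, 3/176)
j=7 picked index 8: u0 ∈ [-13/176, 5/44)
j=8 picked index 8: u0 ∈ [-29/176, 1/44)
j=9 picked index 9: u0 ∈ [-3/44, 21/176)
j=10 picked index 9: u0 ∈ [-7/44, 5/176)
intersection: [0, 3/176)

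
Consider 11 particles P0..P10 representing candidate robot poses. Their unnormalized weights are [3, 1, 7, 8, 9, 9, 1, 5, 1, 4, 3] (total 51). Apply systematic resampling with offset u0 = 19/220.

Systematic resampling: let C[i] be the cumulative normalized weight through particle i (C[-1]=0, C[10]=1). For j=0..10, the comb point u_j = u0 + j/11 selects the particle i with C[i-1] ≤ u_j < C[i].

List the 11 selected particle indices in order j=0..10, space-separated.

2 2 3 3 4 4 5 5 7 9 10

C = [1/17, 4/51, 11/51, 19/51, 28/51, 37/51, 38/51, 43/51, 44/51, 16/17, 1]
j=0: u_0=19/220 ∈ [4/51, 11/51) → index 2
j=1: u_1=39/220 ∈ [4/51, 11/51) → index 2
j=2: u_2=59/220 ∈ [11/51, 19/51) → index 3
j=3: u_3=79/220 ∈ [11/51, 19/51) → index 3
j=4: u_4=9/20 ∈ [19/51, 28/51) → index 4
j=5: u_5=119/220 ∈ [19/51, 28/51) → index 4
j=6: u_6=139/220 ∈ [28/51, 37/51) → index 5
j=7: u_7=159/220 ∈ [28/51, 37/51) → index 5
j=8: u_8=179/220 ∈ [38/51, 43/51) → index 7
j=9: u_9=199/220 ∈ [44/51, 16/17) → index 9
j=10: u_10=219/220 ∈ [16/17, 1) → index 10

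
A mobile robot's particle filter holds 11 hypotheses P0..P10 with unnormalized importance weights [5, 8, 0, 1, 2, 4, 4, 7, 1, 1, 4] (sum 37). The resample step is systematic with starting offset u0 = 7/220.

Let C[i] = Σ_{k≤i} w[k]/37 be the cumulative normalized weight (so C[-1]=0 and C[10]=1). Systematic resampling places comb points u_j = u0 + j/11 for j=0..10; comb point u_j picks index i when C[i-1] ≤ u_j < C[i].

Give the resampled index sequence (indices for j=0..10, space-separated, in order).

0 0 1 1 4 5 6 7 7 8 10

C = [5/37, 13/37, 13/37, 14/37, 16/37, 20/37, 24/37, 31/37, 32/37, 33/37, 1]
j=0: u_0=7/220 ∈ [0, 5/37) → index 0
j=1: u_1=27/220 ∈ [0, 5/37) → index 0
j=2: u_2=47/220 ∈ [5/37, 13/37) → index 1
j=3: u_3=67/220 ∈ [5/37, 13/37) → index 1
j=4: u_4=87/220 ∈ [14/37, 16/37) → index 4
j=5: u_5=107/220 ∈ [16/37, 20/37) → index 5
j=6: u_6=127/220 ∈ [20/37, 24/37) → index 6
j=7: u_7=147/220 ∈ [24/37, 31/37) → index 7
j=8: u_8=167/220 ∈ [24/37, 31/37) → index 7
j=9: u_9=17/20 ∈ [31/37, 32/37) → index 8
j=10: u_10=207/220 ∈ [33/37, 1) → index 10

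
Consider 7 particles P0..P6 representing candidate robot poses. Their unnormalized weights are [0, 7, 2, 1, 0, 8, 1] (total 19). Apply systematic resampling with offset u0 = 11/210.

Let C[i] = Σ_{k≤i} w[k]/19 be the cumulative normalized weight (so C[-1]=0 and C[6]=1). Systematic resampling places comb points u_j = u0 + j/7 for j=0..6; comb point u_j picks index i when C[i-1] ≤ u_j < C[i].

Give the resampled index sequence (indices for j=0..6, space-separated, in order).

1 1 1 3 5 5 5

C = [0, 7/19, 9/19, 10/19, 10/19, 18/19, 1]
j=0: u_0=11/210 ∈ [0, 7/19) → index 1
j=1: u_1=41/210 ∈ [0, 7/19) → index 1
j=2: u_2=71/210 ∈ [0, 7/19) → index 1
j=3: u_3=101/210 ∈ [9/19, 10/19) → index 3
j=4: u_4=131/210 ∈ [10/19, 18/19) → index 5
j=5: u_5=23/30 ∈ [10/19, 18/19) → index 5
j=6: u_6=191/210 ∈ [10/19, 18/19) → index 5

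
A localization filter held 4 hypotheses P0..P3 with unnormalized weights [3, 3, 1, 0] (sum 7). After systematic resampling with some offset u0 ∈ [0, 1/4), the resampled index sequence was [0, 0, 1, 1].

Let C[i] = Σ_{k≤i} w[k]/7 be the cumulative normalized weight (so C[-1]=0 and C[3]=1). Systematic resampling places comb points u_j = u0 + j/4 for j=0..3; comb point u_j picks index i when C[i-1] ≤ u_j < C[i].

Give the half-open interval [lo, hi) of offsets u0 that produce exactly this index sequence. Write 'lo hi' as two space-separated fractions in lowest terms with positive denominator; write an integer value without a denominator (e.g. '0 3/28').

C = [3/7, 6/7, 1, 1]
j=0 picked index 0: u0 ∈ [0, 3/7)
j=1 picked index 0: u0 ∈ [-1/4, 5/28)
j=2 picked index 1: u0 ∈ [-1/14, 5/14)
j=3 picked index 1: u0 ∈ [-9/28, 3/28)
intersection: [0, 3/28)

0 3/28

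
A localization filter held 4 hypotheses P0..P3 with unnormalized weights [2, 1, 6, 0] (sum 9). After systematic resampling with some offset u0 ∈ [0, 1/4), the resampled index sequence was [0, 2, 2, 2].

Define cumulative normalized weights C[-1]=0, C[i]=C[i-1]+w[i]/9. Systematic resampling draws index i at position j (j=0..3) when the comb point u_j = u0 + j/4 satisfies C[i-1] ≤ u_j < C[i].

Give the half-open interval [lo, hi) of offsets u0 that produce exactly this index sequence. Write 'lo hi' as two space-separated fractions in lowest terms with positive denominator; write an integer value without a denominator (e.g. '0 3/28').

C = [2/9, 1/3, 1, 1]
j=0 picked index 0: u0 ∈ [0, 2/9)
j=1 picked index 2: u0 ∈ [1/12, 3/4)
j=2 picked index 2: u0 ∈ [-1/6, 1/2)
j=3 picked index 2: u0 ∈ [-5/12, 1/4)
intersection: [1/12, 2/9)

1/12 2/9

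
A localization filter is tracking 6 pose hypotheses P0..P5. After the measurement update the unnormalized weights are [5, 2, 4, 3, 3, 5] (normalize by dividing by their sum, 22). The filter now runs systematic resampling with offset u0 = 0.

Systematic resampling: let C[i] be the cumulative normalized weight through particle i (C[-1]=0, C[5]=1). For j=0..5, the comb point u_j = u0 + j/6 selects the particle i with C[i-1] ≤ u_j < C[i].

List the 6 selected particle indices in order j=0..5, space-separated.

C = [5/22, 7/22, 1/2, 7/11, 17/22, 1]
j=0: u_0=0 ∈ [0, 5/22) → index 0
j=1: u_1=1/6 ∈ [0, 5/22) → index 0
j=2: u_2=1/3 ∈ [7/22, 1/2) → index 2
j=3: u_3=1/2 ∈ [1/2, 7/11) → index 3
j=4: u_4=2/3 ∈ [7/11, 17/22) → index 4
j=5: u_5=5/6 ∈ [17/22, 1) → index 5

0 0 2 3 4 5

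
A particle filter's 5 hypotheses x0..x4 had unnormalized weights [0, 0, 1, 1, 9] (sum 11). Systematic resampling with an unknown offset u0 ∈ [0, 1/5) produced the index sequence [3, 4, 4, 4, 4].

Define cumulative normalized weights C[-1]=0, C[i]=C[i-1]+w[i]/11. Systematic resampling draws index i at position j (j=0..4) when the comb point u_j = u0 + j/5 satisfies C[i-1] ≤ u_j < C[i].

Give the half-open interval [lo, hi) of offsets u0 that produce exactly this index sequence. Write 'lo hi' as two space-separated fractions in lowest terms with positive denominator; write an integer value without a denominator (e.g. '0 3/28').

1/11 2/11

C = [0, 0, 1/11, 2/11, 1]
j=0 picked index 3: u0 ∈ [1/11, 2/11)
j=1 picked index 4: u0 ∈ [-1/55, 4/5)
j=2 picked index 4: u0 ∈ [-12/55, 3/5)
j=3 picked index 4: u0 ∈ [-23/55, 2/5)
j=4 picked index 4: u0 ∈ [-34/55, 1/5)
intersection: [1/11, 2/11)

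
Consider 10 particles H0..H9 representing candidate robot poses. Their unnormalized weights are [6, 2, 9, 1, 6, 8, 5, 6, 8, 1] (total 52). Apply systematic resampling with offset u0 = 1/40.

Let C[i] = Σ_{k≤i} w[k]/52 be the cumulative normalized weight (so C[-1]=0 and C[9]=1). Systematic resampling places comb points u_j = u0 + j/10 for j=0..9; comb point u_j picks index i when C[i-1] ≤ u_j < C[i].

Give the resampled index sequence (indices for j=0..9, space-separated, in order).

C = [3/26, 2/13, 17/52, 9/26, 6/13, 8/13, 37/52, 43/52, 51/52, 1]
j=0: u_0=1/40 ∈ [0, 3/26) → index 0
j=1: u_1=1/8 ∈ [3/26, 2/13) → index 1
j=2: u_2=9/40 ∈ [2/13, 17/52) → index 2
j=3: u_3=13/40 ∈ [2/13, 17/52) → index 2
j=4: u_4=17/40 ∈ [9/26, 6/13) → index 4
j=5: u_5=21/40 ∈ [6/13, 8/13) → index 5
j=6: u_6=5/8 ∈ [8/13, 37/52) → index 6
j=7: u_7=29/40 ∈ [37/52, 43/52) → index 7
j=8: u_8=33/40 ∈ [37/52, 43/52) → index 7
j=9: u_9=37/40 ∈ [43/52, 51/52) → index 8

0 1 2 2 4 5 6 7 7 8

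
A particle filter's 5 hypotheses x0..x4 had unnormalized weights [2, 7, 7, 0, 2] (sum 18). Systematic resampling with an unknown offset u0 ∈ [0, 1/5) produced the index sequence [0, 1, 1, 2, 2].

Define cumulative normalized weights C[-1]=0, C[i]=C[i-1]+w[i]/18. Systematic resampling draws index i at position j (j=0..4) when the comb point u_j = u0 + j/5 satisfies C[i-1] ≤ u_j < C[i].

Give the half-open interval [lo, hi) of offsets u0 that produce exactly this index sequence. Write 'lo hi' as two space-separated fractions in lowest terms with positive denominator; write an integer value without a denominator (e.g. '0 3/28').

C = [1/9, 1/2, 8/9, 8/9, 1]
j=0 picked index 0: u0 ∈ [0, 1/9)
j=1 picked index 1: u0 ∈ [-4/45, 3/10)
j=2 picked index 1: u0 ∈ [-13/45, 1/10)
j=3 picked index 2: u0 ∈ [-1/10, 13/45)
j=4 picked index 2: u0 ∈ [-3/10, 4/45)
intersection: [0, 4/45)

0 4/45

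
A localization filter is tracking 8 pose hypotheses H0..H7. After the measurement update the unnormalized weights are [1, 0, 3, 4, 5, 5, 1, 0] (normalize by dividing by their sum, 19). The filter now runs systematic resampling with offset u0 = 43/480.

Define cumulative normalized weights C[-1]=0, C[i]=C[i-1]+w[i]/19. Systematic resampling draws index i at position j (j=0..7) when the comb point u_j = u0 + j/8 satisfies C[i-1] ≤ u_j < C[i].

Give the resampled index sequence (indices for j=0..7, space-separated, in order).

C = [1/19, 1/19, 4/19, 8/19, 13/19, 18/19, 1, 1]
j=0: u_0=43/480 ∈ [1/19, 4/19) → index 2
j=1: u_1=103/480 ∈ [4/19, 8/19) → index 3
j=2: u_2=163/480 ∈ [4/19, 8/19) → index 3
j=3: u_3=223/480 ∈ [8/19, 13/19) → index 4
j=4: u_4=283/480 ∈ [8/19, 13/19) → index 4
j=5: u_5=343/480 ∈ [13/19, 18/19) → index 5
j=6: u_6=403/480 ∈ [13/19, 18/19) → index 5
j=7: u_7=463/480 ∈ [18/19, 1) → index 6

2 3 3 4 4 5 5 6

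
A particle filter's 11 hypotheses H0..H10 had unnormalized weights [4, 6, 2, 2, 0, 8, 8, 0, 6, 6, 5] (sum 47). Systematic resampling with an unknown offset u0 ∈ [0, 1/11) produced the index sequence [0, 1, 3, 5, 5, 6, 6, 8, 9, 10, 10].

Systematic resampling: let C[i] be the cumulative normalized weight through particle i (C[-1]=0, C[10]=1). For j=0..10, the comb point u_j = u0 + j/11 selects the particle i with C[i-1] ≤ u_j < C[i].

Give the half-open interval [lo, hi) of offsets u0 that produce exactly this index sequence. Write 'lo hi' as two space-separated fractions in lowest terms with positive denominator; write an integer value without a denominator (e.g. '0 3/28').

39/517 4/47

C = [4/47, 10/47, 12/47, 14/47, 14/47, 22/47, 30/47, 30/47, 36/47, 42/47, 1]
j=0 picked index 0: u0 ∈ [0, 4/47)
j=1 picked index 1: u0 ∈ [-3/517, 63/517)
j=2 picked index 3: u0 ∈ [38/517, 60/517)
j=3 picked index 5: u0 ∈ [13/517, 101/517)
j=4 picked index 5: u0 ∈ [-34/517, 54/517)
j=5 picked index 6: u0 ∈ [7/517, 95/517)
j=6 picked index 6: u0 ∈ [-40/517, 48/517)
j=7 picked index 8: u0 ∈ [1/517, 67/517)
j=8 picked index 9: u0 ∈ [20/517, 86/517)
j=9 picked index 10: u0 ∈ [39/517, 2/11)
j=10 picked index 10: u0 ∈ [-8/517, 1/11)
intersection: [39/517, 4/47)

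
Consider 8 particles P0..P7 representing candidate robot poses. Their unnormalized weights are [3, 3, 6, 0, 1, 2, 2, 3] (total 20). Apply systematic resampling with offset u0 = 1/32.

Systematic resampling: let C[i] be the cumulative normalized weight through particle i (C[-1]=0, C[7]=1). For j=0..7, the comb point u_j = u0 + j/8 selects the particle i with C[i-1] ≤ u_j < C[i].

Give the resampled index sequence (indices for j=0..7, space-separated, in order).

0 1 1 2 2 5 6 7

C = [3/20, 3/10, 3/5, 3/5, 13/20, 3/4, 17/20, 1]
j=0: u_0=1/32 ∈ [0, 3/20) → index 0
j=1: u_1=5/32 ∈ [3/20, 3/10) → index 1
j=2: u_2=9/32 ∈ [3/20, 3/10) → index 1
j=3: u_3=13/32 ∈ [3/10, 3/5) → index 2
j=4: u_4=17/32 ∈ [3/10, 3/5) → index 2
j=5: u_5=21/32 ∈ [13/20, 3/4) → index 5
j=6: u_6=25/32 ∈ [3/4, 17/20) → index 6
j=7: u_7=29/32 ∈ [17/20, 1) → index 7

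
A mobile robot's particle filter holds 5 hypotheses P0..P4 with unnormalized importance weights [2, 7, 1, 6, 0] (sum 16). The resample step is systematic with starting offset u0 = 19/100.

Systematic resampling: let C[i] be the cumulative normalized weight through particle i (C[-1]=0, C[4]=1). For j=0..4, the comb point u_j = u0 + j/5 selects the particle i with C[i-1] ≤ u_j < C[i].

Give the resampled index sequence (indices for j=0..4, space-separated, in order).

C = [1/8, 9/16, 5/8, 1, 1]
j=0: u_0=19/100 ∈ [1/8, 9/16) → index 1
j=1: u_1=39/100 ∈ [1/8, 9/16) → index 1
j=2: u_2=59/100 ∈ [9/16, 5/8) → index 2
j=3: u_3=79/100 ∈ [5/8, 1) → index 3
j=4: u_4=99/100 ∈ [5/8, 1) → index 3

1 1 2 3 3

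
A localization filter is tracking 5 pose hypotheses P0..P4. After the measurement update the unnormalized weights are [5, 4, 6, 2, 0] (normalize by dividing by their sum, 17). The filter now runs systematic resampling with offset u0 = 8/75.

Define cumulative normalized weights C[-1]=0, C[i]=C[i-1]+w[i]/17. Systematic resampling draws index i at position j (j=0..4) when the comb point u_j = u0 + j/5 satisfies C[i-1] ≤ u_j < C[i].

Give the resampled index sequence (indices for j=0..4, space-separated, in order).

C = [5/17, 9/17, 15/17, 1, 1]
j=0: u_0=8/75 ∈ [0, 5/17) → index 0
j=1: u_1=23/75 ∈ [5/17, 9/17) → index 1
j=2: u_2=38/75 ∈ [5/17, 9/17) → index 1
j=3: u_3=53/75 ∈ [9/17, 15/17) → index 2
j=4: u_4=68/75 ∈ [15/17, 1) → index 3

0 1 1 2 3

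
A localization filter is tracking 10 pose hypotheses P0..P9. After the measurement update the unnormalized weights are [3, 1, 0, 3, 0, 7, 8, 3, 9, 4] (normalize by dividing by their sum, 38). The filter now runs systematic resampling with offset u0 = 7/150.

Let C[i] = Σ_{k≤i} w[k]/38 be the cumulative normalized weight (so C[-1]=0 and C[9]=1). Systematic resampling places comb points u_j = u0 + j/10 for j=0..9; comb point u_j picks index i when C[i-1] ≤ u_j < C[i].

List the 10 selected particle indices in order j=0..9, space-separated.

C = [3/38, 2/19, 2/19, 7/38, 7/38, 7/19, 11/19, 25/38, 17/19, 1]
j=0: u_0=7/150 ∈ [0, 3/38) → index 0
j=1: u_1=11/75 ∈ [2/19, 7/38) → index 3
j=2: u_2=37/150 ∈ [7/38, 7/19) → index 5
j=3: u_3=26/75 ∈ [7/38, 7/19) → index 5
j=4: u_4=67/150 ∈ [7/19, 11/19) → index 6
j=5: u_5=41/75 ∈ [7/19, 11/19) → index 6
j=6: u_6=97/150 ∈ [11/19, 25/38) → index 7
j=7: u_7=56/75 ∈ [25/38, 17/19) → index 8
j=8: u_8=127/150 ∈ [25/38, 17/19) → index 8
j=9: u_9=71/75 ∈ [17/19, 1) → index 9

0 3 5 5 6 6 7 8 8 9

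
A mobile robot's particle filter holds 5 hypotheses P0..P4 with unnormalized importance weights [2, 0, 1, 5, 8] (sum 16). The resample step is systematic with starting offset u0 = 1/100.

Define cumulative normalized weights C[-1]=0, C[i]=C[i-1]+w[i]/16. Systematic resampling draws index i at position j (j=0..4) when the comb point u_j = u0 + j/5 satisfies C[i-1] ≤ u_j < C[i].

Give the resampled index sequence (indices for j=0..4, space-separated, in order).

C = [1/8, 1/8, 3/16, 1/2, 1]
j=0: u_0=1/100 ∈ [0, 1/8) → index 0
j=1: u_1=21/100 ∈ [3/16, 1/2) → index 3
j=2: u_2=41/100 ∈ [3/16, 1/2) → index 3
j=3: u_3=61/100 ∈ [1/2, 1) → index 4
j=4: u_4=81/100 ∈ [1/2, 1) → index 4

0 3 3 4 4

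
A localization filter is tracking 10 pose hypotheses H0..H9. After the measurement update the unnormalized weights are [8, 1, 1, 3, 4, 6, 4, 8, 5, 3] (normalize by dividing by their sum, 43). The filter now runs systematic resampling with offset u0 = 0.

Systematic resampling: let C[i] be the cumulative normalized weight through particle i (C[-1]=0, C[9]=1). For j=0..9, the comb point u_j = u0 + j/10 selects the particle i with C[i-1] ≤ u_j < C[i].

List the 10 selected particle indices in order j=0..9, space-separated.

C = [8/43, 9/43, 10/43, 13/43, 17/43, 23/43, 27/43, 35/43, 40/43, 1]
j=0: u_0=0 ∈ [0, 8/43) → index 0
j=1: u_1=1/10 ∈ [0, 8/43) → index 0
j=2: u_2=1/5 ∈ [8/43, 9/43) → index 1
j=3: u_3=3/10 ∈ [10/43, 13/43) → index 3
j=4: u_4=2/5 ∈ [17/43, 23/43) → index 5
j=5: u_5=1/2 ∈ [17/43, 23/43) → index 5
j=6: u_6=3/5 ∈ [23/43, 27/43) → index 6
j=7: u_7=7/10 ∈ [27/43, 35/43) → index 7
j=8: u_8=4/5 ∈ [27/43, 35/43) → index 7
j=9: u_9=9/10 ∈ [35/43, 40/43) → index 8

0 0 1 3 5 5 6 7 7 8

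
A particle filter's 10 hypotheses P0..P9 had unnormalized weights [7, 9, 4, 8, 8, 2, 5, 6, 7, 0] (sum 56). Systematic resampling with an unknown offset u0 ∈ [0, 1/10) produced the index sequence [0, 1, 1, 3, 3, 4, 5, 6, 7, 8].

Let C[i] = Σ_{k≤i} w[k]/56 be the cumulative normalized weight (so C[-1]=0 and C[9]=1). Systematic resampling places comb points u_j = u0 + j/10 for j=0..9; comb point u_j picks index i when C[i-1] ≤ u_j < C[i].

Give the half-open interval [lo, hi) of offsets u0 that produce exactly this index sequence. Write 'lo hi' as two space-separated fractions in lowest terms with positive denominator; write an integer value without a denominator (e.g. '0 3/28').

2/35 19/280

C = [1/8, 2/7, 5/14, 1/2, 9/14, 19/28, 43/56, 7/8, 1, 1]
j=0 picked index 0: u0 ∈ [0, 1/8)
j=1 picked index 1: u0 ∈ [1/40, 13/70)
j=2 picked index 1: u0 ∈ [-3/40, 3/35)
j=3 picked index 3: u0 ∈ [2/35, 1/5)
j=4 picked index 3: u0 ∈ [-3/70, 1/10)
j=5 picked index 4: u0 ∈ [0, 1/7)
j=6 picked index 5: u0 ∈ [3/70, 11/140)
j=7 picked index 6: u0 ∈ [-3/140, 19/280)
j=8 picked index 7: u0 ∈ [-9/280, 3/40)
j=9 picked index 8: u0 ∈ [-1/40, 1/10)
intersection: [2/35, 19/280)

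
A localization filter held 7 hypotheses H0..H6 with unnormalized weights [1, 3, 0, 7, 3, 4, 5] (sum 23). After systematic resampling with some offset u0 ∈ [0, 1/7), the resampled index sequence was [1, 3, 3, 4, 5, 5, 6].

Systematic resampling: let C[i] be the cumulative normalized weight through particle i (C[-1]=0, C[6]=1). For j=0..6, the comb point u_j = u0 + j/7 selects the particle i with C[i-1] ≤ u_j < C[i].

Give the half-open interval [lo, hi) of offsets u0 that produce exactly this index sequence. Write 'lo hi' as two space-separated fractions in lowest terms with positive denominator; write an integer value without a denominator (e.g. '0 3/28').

8/161 11/161

C = [1/23, 4/23, 4/23, 11/23, 14/23, 18/23, 1]
j=0 picked index 1: u0 ∈ [1/23, 4/23)
j=1 picked index 3: u0 ∈ [5/161, 54/161)
j=2 picked index 3: u0 ∈ [-18/161, 31/161)
j=3 picked index 4: u0 ∈ [8/161, 29/161)
j=4 picked index 5: u0 ∈ [6/161, 34/161)
j=5 picked index 5: u0 ∈ [-17/161, 11/161)
j=6 picked index 6: u0 ∈ [-12/161, 1/7)
intersection: [8/161, 11/161)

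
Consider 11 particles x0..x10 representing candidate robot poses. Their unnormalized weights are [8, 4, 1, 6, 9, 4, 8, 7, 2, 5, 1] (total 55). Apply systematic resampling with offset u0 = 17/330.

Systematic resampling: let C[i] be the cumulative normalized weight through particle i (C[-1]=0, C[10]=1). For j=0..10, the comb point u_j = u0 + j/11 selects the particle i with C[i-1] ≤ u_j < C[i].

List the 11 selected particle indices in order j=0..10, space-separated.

0 0 2 3 4 4 6 6 7 8 9

C = [8/55, 12/55, 13/55, 19/55, 28/55, 32/55, 8/11, 47/55, 49/55, 54/55, 1]
j=0: u_0=17/330 ∈ [0, 8/55) → index 0
j=1: u_1=47/330 ∈ [0, 8/55) → index 0
j=2: u_2=7/30 ∈ [12/55, 13/55) → index 2
j=3: u_3=107/330 ∈ [13/55, 19/55) → index 3
j=4: u_4=137/330 ∈ [19/55, 28/55) → index 4
j=5: u_5=167/330 ∈ [19/55, 28/55) → index 4
j=6: u_6=197/330 ∈ [32/55, 8/11) → index 6
j=7: u_7=227/330 ∈ [32/55, 8/11) → index 6
j=8: u_8=257/330 ∈ [8/11, 47/55) → index 7
j=9: u_9=287/330 ∈ [47/55, 49/55) → index 8
j=10: u_10=317/330 ∈ [49/55, 54/55) → index 9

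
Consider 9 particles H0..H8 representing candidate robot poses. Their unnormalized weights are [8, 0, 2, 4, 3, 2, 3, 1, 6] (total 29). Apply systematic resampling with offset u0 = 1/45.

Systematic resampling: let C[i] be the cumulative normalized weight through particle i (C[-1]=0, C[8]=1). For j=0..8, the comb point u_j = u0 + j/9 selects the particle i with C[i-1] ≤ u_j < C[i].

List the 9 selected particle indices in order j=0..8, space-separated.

C = [8/29, 8/29, 10/29, 14/29, 17/29, 19/29, 22/29, 23/29, 1]
j=0: u_0=1/45 ∈ [0, 8/29) → index 0
j=1: u_1=2/15 ∈ [0, 8/29) → index 0
j=2: u_2=11/45 ∈ [0, 8/29) → index 0
j=3: u_3=16/45 ∈ [10/29, 14/29) → index 3
j=4: u_4=7/15 ∈ [10/29, 14/29) → index 3
j=5: u_5=26/45 ∈ [14/29, 17/29) → index 4
j=6: u_6=31/45 ∈ [19/29, 22/29) → index 6
j=7: u_7=4/5 ∈ [23/29, 1) → index 8
j=8: u_8=41/45 ∈ [23/29, 1) → index 8

0 0 0 3 3 4 6 8 8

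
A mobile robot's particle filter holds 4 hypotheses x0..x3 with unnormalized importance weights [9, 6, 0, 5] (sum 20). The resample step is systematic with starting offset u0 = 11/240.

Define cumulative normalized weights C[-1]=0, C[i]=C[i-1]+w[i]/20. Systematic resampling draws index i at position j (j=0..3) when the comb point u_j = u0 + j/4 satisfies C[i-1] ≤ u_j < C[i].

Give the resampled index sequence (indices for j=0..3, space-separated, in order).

C = [9/20, 3/4, 3/4, 1]
j=0: u_0=11/240 ∈ [0, 9/20) → index 0
j=1: u_1=71/240 ∈ [0, 9/20) → index 0
j=2: u_2=131/240 ∈ [9/20, 3/4) → index 1
j=3: u_3=191/240 ∈ [3/4, 1) → index 3

0 0 1 3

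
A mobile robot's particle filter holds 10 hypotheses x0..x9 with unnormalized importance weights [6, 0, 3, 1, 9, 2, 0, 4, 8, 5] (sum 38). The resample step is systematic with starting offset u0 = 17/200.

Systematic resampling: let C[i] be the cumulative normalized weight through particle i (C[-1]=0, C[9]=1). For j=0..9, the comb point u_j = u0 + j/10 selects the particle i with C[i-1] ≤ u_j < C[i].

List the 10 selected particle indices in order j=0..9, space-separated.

0 2 4 4 4 7 8 8 9 9

C = [3/19, 3/19, 9/38, 5/19, 1/2, 21/38, 21/38, 25/38, 33/38, 1]
j=0: u_0=17/200 ∈ [0, 3/19) → index 0
j=1: u_1=37/200 ∈ [3/19, 9/38) → index 2
j=2: u_2=57/200 ∈ [5/19, 1/2) → index 4
j=3: u_3=77/200 ∈ [5/19, 1/2) → index 4
j=4: u_4=97/200 ∈ [5/19, 1/2) → index 4
j=5: u_5=117/200 ∈ [21/38, 25/38) → index 7
j=6: u_6=137/200 ∈ [25/38, 33/38) → index 8
j=7: u_7=157/200 ∈ [25/38, 33/38) → index 8
j=8: u_8=177/200 ∈ [33/38, 1) → index 9
j=9: u_9=197/200 ∈ [33/38, 1) → index 9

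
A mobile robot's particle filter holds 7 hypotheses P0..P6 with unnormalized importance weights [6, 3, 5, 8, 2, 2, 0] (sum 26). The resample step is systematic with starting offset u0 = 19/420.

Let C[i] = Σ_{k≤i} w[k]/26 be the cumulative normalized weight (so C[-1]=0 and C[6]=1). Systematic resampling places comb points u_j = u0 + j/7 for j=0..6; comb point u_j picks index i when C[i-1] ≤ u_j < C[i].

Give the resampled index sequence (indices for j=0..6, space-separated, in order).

C = [3/13, 9/26, 7/13, 11/13, 12/13, 1, 1]
j=0: u_0=19/420 ∈ [0, 3/13) → index 0
j=1: u_1=79/420 ∈ [0, 3/13) → index 0
j=2: u_2=139/420 ∈ [3/13, 9/26) → index 1
j=3: u_3=199/420 ∈ [9/26, 7/13) → index 2
j=4: u_4=37/60 ∈ [7/13, 11/13) → index 3
j=5: u_5=319/420 ∈ [7/13, 11/13) → index 3
j=6: u_6=379/420 ∈ [11/13, 12/13) → index 4

0 0 1 2 3 3 4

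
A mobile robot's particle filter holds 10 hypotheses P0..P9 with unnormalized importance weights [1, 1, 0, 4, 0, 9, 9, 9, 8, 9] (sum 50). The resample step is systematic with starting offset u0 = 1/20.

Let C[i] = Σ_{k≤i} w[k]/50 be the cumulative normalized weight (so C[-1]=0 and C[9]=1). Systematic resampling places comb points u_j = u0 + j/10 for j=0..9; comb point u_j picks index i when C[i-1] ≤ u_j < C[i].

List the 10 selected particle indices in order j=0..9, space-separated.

C = [1/50, 1/25, 1/25, 3/25, 3/25, 3/10, 12/25, 33/50, 41/50, 1]
j=0: u_0=1/20 ∈ [1/25, 3/25) → index 3
j=1: u_1=3/20 ∈ [3/25, 3/10) → index 5
j=2: u_2=1/4 ∈ [3/25, 3/10) → index 5
j=3: u_3=7/20 ∈ [3/10, 12/25) → index 6
j=4: u_4=9/20 ∈ [3/10, 12/25) → index 6
j=5: u_5=11/20 ∈ [12/25, 33/50) → index 7
j=6: u_6=13/20 ∈ [12/25, 33/50) → index 7
j=7: u_7=3/4 ∈ [33/50, 41/50) → index 8
j=8: u_8=17/20 ∈ [41/50, 1) → index 9
j=9: u_9=19/20 ∈ [41/50, 1) → index 9

3 5 5 6 6 7 7 8 9 9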